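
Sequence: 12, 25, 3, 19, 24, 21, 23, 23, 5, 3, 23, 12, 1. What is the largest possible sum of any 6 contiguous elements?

115

Window sums for each of the 8 positions:
(12, 25, 3, 19, 24, 21) → sum 104
(25, 3, 19, 24, 21, 23) → sum 115
(3, 19, 24, 21, 23, 23) → sum 113
(19, 24, 21, 23, 23, 5) → sum 115
(24, 21, 23, 23, 5, 3) → sum 99
(21, 23, 23, 5, 3, 23) → sum 98
(23, 23, 5, 3, 23, 12) → sum 89
(23, 5, 3, 23, 12, 1) → sum 67
Largest of these is 115.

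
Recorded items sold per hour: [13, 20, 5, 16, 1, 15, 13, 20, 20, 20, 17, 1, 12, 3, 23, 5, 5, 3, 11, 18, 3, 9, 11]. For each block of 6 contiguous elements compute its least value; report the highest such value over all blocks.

13

13 20 5 16 1 15 → min 1
20 5 16 1 15 13 → min 1
5 16 1 15 13 20 → min 1
16 1 15 13 20 20 → min 1
1 15 13 20 20 20 → min 1
15 13 20 20 20 17 → min 13
13 20 20 20 17 1 → min 1
20 20 20 17 1 12 → min 1
20 20 17 1 12 3 → min 1
20 17 1 12 3 23 → min 1
17 1 12 3 23 5 → min 1
1 12 3 23 5 5 → min 1
12 3 23 5 5 3 → min 3
3 23 5 5 3 11 → min 3
23 5 5 3 11 18 → min 3
5 5 3 11 18 3 → min 3
5 3 11 18 3 9 → min 3
3 11 18 3 9 11 → min 3
Highest of these is 13.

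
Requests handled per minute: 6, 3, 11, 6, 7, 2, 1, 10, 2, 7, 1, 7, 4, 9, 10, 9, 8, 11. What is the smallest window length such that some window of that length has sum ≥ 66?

add 6: running sum 6 < 66
add 3: running sum 9 < 66
add 11: running sum 20 < 66
add 6: running sum 26 < 66
add 7: running sum 33 < 66
add 2: running sum 35 < 66
add 1: running sum 36 < 66
add 10: running sum 46 < 66
add 2: running sum 48 < 66
add 7: running sum 55 < 66
add 1: running sum 56 < 66
add 7: running sum 63 < 66
add 4: shortest ending here [6, 3, 11, 6, 7, 2, 1, 10, 2, 7, 1, 7, 4] sum 67, len 13
add 9: shortest ending here [11, 6, 7, 2, 1, 10, 2, 7, 1, 7, 4, 9] sum 67, len 12
add 10: shortest ending here [6, 7, 2, 1, 10, 2, 7, 1, 7, 4, 9, 10] sum 66, len 12
add 9: shortest ending here [7, 2, 1, 10, 2, 7, 1, 7, 4, 9, 10, 9] sum 69, len 12
add 8: shortest ending here [10, 2, 7, 1, 7, 4, 9, 10, 9, 8] sum 67, len 10
add 11: shortest ending here [7, 1, 7, 4, 9, 10, 9, 8, 11] sum 66, len 9
Shortest qualifying length: 9.

9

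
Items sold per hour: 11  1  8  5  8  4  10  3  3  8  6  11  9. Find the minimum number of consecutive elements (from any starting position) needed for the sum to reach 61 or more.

9

add 11: running sum 11 < 61
add 1: running sum 12 < 61
add 8: running sum 20 < 61
add 5: running sum 25 < 61
add 8: running sum 33 < 61
add 4: running sum 37 < 61
add 10: running sum 47 < 61
add 3: running sum 50 < 61
add 3: running sum 53 < 61
end 9: [11, 1, 8, 5, 8, 4, 10, 3, 3, 8] sum 61, len 10
end 10: [11, 1, 8, 5, 8, 4, 10, 3, 3, 8, 6] sum 67, len 11
end 11: [8, 5, 8, 4, 10, 3, 3, 8, 6, 11] sum 66, len 10
end 12: [8, 4, 10, 3, 3, 8, 6, 11, 9] sum 62, len 9
Shortest qualifying length: 9.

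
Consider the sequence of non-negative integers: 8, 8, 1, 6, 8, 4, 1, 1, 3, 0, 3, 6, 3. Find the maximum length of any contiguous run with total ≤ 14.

6

→ 8: sum 8, len 1
→ 8 (dropped 8): sum 8, len 1
→ 1: sum 9, len 2
→ 6 (dropped 8): sum 7, len 2
→ 8 (dropped 1): sum 14, len 2
→ 4 (dropped 6): sum 12, len 2
→ 1: sum 13, len 3
→ 1: sum 14, len 4
→ 3 (dropped 8): sum 9, len 4
→ 0: sum 9, len 5
→ 3: sum 12, len 6
→ 6 (dropped 4): sum 14, len 6
→ 3 (dropped 1, 1, 3): sum 12, len 4
Longest length seen: 6.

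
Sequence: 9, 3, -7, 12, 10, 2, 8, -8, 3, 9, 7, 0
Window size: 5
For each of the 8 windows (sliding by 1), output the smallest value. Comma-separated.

-7, -7, -7, -8, -8, -8, -8, -8

Sliding a size-5 window across the 12 values:
9 3 -7 12 10 → min -7
3 -7 12 10 2 → min -7
-7 12 10 2 8 → min -7
12 10 2 8 -8 → min -8
10 2 8 -8 3 → min -8
2 8 -8 3 9 → min -8
8 -8 3 9 7 → min -8
-8 3 9 7 0 → min -8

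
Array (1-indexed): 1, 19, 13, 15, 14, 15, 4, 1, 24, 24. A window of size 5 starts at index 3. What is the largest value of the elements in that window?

15

Elements at indices 3..7: 13, 15, 14, 15, 4
max(13, 15, 14, 15, 4) = 15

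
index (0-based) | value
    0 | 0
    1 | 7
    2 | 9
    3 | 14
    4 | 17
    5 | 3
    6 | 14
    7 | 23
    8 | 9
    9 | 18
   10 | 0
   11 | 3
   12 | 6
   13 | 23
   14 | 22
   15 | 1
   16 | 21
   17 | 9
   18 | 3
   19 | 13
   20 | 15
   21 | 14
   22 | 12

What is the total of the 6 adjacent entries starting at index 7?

59

Elements at indices 7..12: 23, 9, 18, 0, 3, 6
sum(23, 9, 18, 0, 3, 6) = 59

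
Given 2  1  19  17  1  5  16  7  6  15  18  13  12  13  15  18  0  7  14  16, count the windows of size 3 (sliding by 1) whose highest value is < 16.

4

2 1 19 → max 19
1 19 17 → max 19
19 17 1 → max 19
17 1 5 → max 17
1 5 16 → max 16
5 16 7 → max 16
16 7 6 → max 16
7 6 15 → max 15  < 16 ✓
6 15 18 → max 18
15 18 13 → max 18
18 13 12 → max 18
13 12 13 → max 13  < 16 ✓
12 13 15 → max 15  < 16 ✓
13 15 18 → max 18
15 18 0 → max 18
18 0 7 → max 18
0 7 14 → max 14  < 16 ✓
7 14 16 → max 16
4 windows satisfy the condition.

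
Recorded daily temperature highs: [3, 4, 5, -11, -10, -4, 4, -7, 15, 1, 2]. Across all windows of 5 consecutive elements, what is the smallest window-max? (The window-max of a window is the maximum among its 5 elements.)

4

[3, 4, 5, -11, -10] → max 5
[4, 5, -11, -10, -4] → max 5
[5, -11, -10, -4, 4] → max 5
[-11, -10, -4, 4, -7] → max 4
[-10, -4, 4, -7, 15] → max 15
[-4, 4, -7, 15, 1] → max 15
[4, -7, 15, 1, 2] → max 15
Smallest of these is 4.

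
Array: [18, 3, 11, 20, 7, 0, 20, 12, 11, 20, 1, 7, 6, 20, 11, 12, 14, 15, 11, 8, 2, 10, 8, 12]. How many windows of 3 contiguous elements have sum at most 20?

3

18 3 11 → sum 32
3 11 20 → sum 34
11 20 7 → sum 38
20 7 0 → sum 27
7 0 20 → sum 27
0 20 12 → sum 32
20 12 11 → sum 43
12 11 20 → sum 43
11 20 1 → sum 32
20 1 7 → sum 28
1 7 6 → sum 14  ≤ 20 ✓
7 6 20 → sum 33
6 20 11 → sum 37
20 11 12 → sum 43
11 12 14 → sum 37
12 14 15 → sum 41
14 15 11 → sum 40
15 11 8 → sum 34
11 8 2 → sum 21
8 2 10 → sum 20  ≤ 20 ✓
2 10 8 → sum 20  ≤ 20 ✓
10 8 12 → sum 30
3 windows satisfy the condition.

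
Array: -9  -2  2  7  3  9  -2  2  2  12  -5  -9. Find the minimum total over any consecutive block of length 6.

(-9, -2, 2, 7, 3, 9) → sum 10
(-2, 2, 7, 3, 9, -2) → sum 17
(2, 7, 3, 9, -2, 2) → sum 21
(7, 3, 9, -2, 2, 2) → sum 21
(3, 9, -2, 2, 2, 12) → sum 26
(9, -2, 2, 2, 12, -5) → sum 18
(-2, 2, 2, 12, -5, -9) → sum 0
Minimum of these is 0.

0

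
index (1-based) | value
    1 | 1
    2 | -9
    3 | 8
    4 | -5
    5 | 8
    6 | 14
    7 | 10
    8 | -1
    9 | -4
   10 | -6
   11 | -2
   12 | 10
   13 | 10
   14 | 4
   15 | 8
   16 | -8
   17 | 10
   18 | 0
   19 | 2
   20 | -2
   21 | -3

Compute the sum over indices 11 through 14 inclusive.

Elements at indices 11..14: -2, 10, 10, 4
sum(-2, 10, 10, 4) = 22

22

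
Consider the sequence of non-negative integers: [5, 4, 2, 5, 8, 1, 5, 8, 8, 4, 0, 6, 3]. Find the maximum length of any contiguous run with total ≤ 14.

Extend to the right; shrink from the left whenever the sum exceeds 14:
add 5: [5] sum 5, len 1
add 4: [5, 4] sum 9, len 2
add 2: [5, 4, 2] sum 11, len 3
add 5: [4, 2, 5] sum 11, len 3
add 8: [5, 8] sum 13, len 2
add 1: [5, 8, 1] sum 14, len 3
add 5: [8, 1, 5] sum 14, len 3
add 8: [1, 5, 8] sum 14, len 3
add 8: [8] sum 8, len 1
add 4: [8, 4] sum 12, len 2
add 0: [8, 4, 0] sum 12, len 3
add 6: [4, 0, 6] sum 10, len 3
add 3: [4, 0, 6, 3] sum 13, len 4
Longest length seen: 4.

4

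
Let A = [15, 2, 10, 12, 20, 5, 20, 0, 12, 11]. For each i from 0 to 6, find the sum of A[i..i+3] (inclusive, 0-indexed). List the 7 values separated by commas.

39, 44, 47, 57, 45, 37, 43

(15, 2, 10, 12) → sum 39
(2, 10, 12, 20) → sum 44
(10, 12, 20, 5) → sum 47
(12, 20, 5, 20) → sum 57
(20, 5, 20, 0) → sum 45
(5, 20, 0, 12) → sum 37
(20, 0, 12, 11) → sum 43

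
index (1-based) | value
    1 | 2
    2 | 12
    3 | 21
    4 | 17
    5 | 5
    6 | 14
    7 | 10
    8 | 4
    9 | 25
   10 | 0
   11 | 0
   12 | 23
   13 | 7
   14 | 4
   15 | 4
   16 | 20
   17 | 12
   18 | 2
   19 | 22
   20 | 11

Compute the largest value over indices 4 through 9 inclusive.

Elements at indices 4..9: 17, 5, 14, 10, 4, 25
max(17, 5, 14, 10, 4, 25) = 25

25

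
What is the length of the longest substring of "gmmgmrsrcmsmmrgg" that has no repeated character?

[g] len 1
[g, m] len 2
[m] len 1
[m, g] len 2
[g, m] len 2
[g, m, r] len 3
[g, m, r, s] len 4
[s, r] len 2
[s, r, c] len 3
[s, r, c, m] len 4
[r, c, m, s] len 4
[s, m] len 2
[m] len 1
[m, r] len 2
[m, r, g] len 3
[g] len 1
Longest all-distinct length: 4.

4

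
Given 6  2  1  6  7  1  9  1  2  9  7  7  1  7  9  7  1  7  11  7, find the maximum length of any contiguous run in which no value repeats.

[6] len 1
[6, 2] len 2
[6, 2, 1] len 3
[2, 1, 6] len 3
[2, 1, 6, 7] len 4
[6, 7, 1] len 3
[6, 7, 1, 9] len 4
[9, 1] len 2
[9, 1, 2] len 3
[1, 2, 9] len 3
[1, 2, 9, 7] len 4
[7] len 1
[7, 1] len 2
[1, 7] len 2
[1, 7, 9] len 3
[9, 7] len 2
[9, 7, 1] len 3
[1, 7] len 2
[1, 7, 11] len 3
[11, 7] len 2
Longest all-distinct length: 4.

4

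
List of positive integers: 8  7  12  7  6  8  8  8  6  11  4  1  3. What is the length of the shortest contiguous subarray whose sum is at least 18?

2

Extend right; whenever the sum reaches 18, record the length and shrink from the left:
add 8: running sum 8 < 18
add 7: running sum 15 < 18
add 12: shortest ending here [7, 12] sum 19, len 2
add 7: shortest ending here [12, 7] sum 19, len 2
add 6: shortest ending here [12, 7, 6] sum 25, len 3
add 8: shortest ending here [7, 6, 8] sum 21, len 3
add 8: shortest ending here [6, 8, 8] sum 22, len 3
add 8: shortest ending here [8, 8, 8] sum 24, len 3
add 6: shortest ending here [8, 8, 6] sum 22, len 3
add 11: shortest ending here [8, 6, 11] sum 25, len 3
add 4: shortest ending here [6, 11, 4] sum 21, len 3
add 1: shortest ending here [6, 11, 4, 1] sum 22, len 4
add 3: shortest ending here [11, 4, 1, 3] sum 19, len 4
Shortest qualifying length: 2.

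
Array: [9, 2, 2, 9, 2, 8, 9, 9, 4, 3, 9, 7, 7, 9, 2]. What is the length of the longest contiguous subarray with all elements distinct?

4

add 9: [9] len 1
add 2: [9, 2] len 2
add 2 (repeat 2, move left end past it): [2] len 1
add 9: [2, 9] len 2
add 2 (repeat 2, move left end past it): [9, 2] len 2
add 8: [9, 2, 8] len 3
add 9 (repeat 9, move left end past it): [2, 8, 9] len 3
add 9 (repeat 9, move left end past it): [9] len 1
add 4: [9, 4] len 2
add 3: [9, 4, 3] len 3
add 9 (repeat 9, move left end past it): [4, 3, 9] len 3
add 7: [4, 3, 9, 7] len 4
add 7 (repeat 7, move left end past it): [7] len 1
add 9: [7, 9] len 2
add 2: [7, 9, 2] len 3
Longest all-distinct length: 4.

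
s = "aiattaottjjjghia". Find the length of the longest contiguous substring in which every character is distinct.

[a] len 1
[a, i] len 2
[i, a] len 2
[i, a, t] len 3
[t] len 1
[t, a] len 2
[t, a, o] len 3
[a, o, t] len 3
[t] len 1
[t, j] len 2
[j] len 1
[j] len 1
[j, g] len 2
[j, g, h] len 3
[j, g, h, i] len 4
[j, g, h, i, a] len 5
Longest all-distinct length: 5.

5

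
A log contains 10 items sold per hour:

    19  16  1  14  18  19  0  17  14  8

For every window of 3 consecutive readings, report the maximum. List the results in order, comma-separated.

(19, 16, 1) → max 19
(16, 1, 14) → max 16
(1, 14, 18) → max 18
(14, 18, 19) → max 19
(18, 19, 0) → max 19
(19, 0, 17) → max 19
(0, 17, 14) → max 17
(17, 14, 8) → max 17

19, 16, 18, 19, 19, 19, 17, 17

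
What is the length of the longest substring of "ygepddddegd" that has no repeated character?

5

[y] len 1
[y, g] len 2
[y, g, e] len 3
[y, g, e, p] len 4
[y, g, e, p, d] len 5
[d] len 1
[d] len 1
[d] len 1
[d, e] len 2
[d, e, g] len 3
[e, g, d] len 3
Longest all-distinct length: 5.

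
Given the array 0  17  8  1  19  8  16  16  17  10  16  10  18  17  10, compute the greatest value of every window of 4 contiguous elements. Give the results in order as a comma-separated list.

[0, 17, 8, 1] → max 17
[17, 8, 1, 19] → max 19
[8, 1, 19, 8] → max 19
[1, 19, 8, 16] → max 19
[19, 8, 16, 16] → max 19
[8, 16, 16, 17] → max 17
[16, 16, 17, 10] → max 17
[16, 17, 10, 16] → max 17
[17, 10, 16, 10] → max 17
[10, 16, 10, 18] → max 18
[16, 10, 18, 17] → max 18
[10, 18, 17, 10] → max 18

17, 19, 19, 19, 19, 17, 17, 17, 17, 18, 18, 18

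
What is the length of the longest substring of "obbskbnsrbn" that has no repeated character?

5

[o] len 1
[o, b] len 2
[b] len 1
[b, s] len 2
[b, s, k] len 3
[s, k, b] len 3
[s, k, b, n] len 4
[k, b, n, s] len 4
[k, b, n, s, r] len 5
[n, s, r, b] len 4
[s, r, b, n] len 4
Longest all-distinct length: 5.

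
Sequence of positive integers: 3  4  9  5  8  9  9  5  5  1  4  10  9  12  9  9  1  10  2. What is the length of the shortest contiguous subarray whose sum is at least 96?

14

add 3: running sum 3 < 96
add 4: running sum 7 < 96
add 9: running sum 16 < 96
add 5: running sum 21 < 96
add 8: running sum 29 < 96
add 9: running sum 38 < 96
add 9: running sum 47 < 96
add 5: running sum 52 < 96
add 5: running sum 57 < 96
add 1: running sum 58 < 96
add 4: running sum 62 < 96
add 10: running sum 72 < 96
add 9: running sum 81 < 96
add 12: running sum 93 < 96
end 14: [4, 9, 5, 8, 9, 9, 5, 5, 1, 4, 10, 9, 12, 9] sum 99, len 14
end 15: [9, 5, 8, 9, 9, 5, 5, 1, 4, 10, 9, 12, 9, 9] sum 104, len 14
end 16: [5, 8, 9, 9, 5, 5, 1, 4, 10, 9, 12, 9, 9, 1] sum 96, len 14
end 17: [8, 9, 9, 5, 5, 1, 4, 10, 9, 12, 9, 9, 1, 10] sum 101, len 14
end 18: [8, 9, 9, 5, 5, 1, 4, 10, 9, 12, 9, 9, 1, 10, 2] sum 103, len 15
Shortest qualifying length: 14.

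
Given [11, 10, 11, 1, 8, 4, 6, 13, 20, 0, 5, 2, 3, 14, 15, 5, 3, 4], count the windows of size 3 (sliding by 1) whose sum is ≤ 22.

8

11 10 11 → sum 32
10 11 1 → sum 22  ≤ 22 ✓
11 1 8 → sum 20  ≤ 22 ✓
1 8 4 → sum 13  ≤ 22 ✓
8 4 6 → sum 18  ≤ 22 ✓
4 6 13 → sum 23
6 13 20 → sum 39
13 20 0 → sum 33
20 0 5 → sum 25
0 5 2 → sum 7  ≤ 22 ✓
5 2 3 → sum 10  ≤ 22 ✓
2 3 14 → sum 19  ≤ 22 ✓
3 14 15 → sum 32
14 15 5 → sum 34
15 5 3 → sum 23
5 3 4 → sum 12  ≤ 22 ✓
8 windows satisfy the condition.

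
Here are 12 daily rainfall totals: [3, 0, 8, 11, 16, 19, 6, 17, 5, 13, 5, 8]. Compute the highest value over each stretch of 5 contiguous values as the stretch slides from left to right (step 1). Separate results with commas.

Sliding a size-5 window across the 12 values:
[3, 0, 8, 11, 16] → max 16
[0, 8, 11, 16, 19] → max 19
[8, 11, 16, 19, 6] → max 19
[11, 16, 19, 6, 17] → max 19
[16, 19, 6, 17, 5] → max 19
[19, 6, 17, 5, 13] → max 19
[6, 17, 5, 13, 5] → max 17
[17, 5, 13, 5, 8] → max 17

16, 19, 19, 19, 19, 19, 17, 17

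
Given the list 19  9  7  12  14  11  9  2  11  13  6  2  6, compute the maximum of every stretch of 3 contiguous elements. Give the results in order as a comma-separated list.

19, 12, 14, 14, 14, 11, 11, 13, 13, 13, 6

[19, 9, 7] → max 19
[9, 7, 12] → max 12
[7, 12, 14] → max 14
[12, 14, 11] → max 14
[14, 11, 9] → max 14
[11, 9, 2] → max 11
[9, 2, 11] → max 11
[2, 11, 13] → max 13
[11, 13, 6] → max 13
[13, 6, 2] → max 13
[6, 2, 6] → max 6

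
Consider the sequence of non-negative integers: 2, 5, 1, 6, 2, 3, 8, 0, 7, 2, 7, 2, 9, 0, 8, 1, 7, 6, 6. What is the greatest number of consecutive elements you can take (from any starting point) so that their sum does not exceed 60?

14

add 2: [2] sum 2, len 1
add 5: [2, 5] sum 7, len 2
add 1: [2, 5, 1] sum 8, len 3
add 6: [2, 5, 1, 6] sum 14, len 4
add 2: [2, 5, 1, 6, 2] sum 16, len 5
add 3: [2, 5, 1, 6, 2, 3] sum 19, len 6
add 8: [2, 5, 1, 6, 2, 3, 8] sum 27, len 7
add 0: [2, 5, 1, 6, 2, 3, 8, 0] sum 27, len 8
add 7: [2, 5, 1, 6, 2, 3, 8, 0, 7] sum 34, len 9
add 2: [2, 5, 1, 6, 2, 3, 8, 0, 7, 2] sum 36, len 10
add 7: [2, 5, 1, 6, 2, 3, 8, 0, 7, 2, 7] sum 43, len 11
add 2: [2, 5, 1, 6, 2, 3, 8, 0, 7, 2, 7, 2] sum 45, len 12
add 9: [2, 5, 1, 6, 2, 3, 8, 0, 7, 2, 7, 2, 9] sum 54, len 13
add 0: [2, 5, 1, 6, 2, 3, 8, 0, 7, 2, 7, 2, 9, 0] sum 54, len 14
add 8: [5, 1, 6, 2, 3, 8, 0, 7, 2, 7, 2, 9, 0, 8] sum 60, len 14
add 1: [1, 6, 2, 3, 8, 0, 7, 2, 7, 2, 9, 0, 8, 1] sum 56, len 14
add 7: [2, 3, 8, 0, 7, 2, 7, 2, 9, 0, 8, 1, 7] sum 56, len 13
add 6: [3, 8, 0, 7, 2, 7, 2, 9, 0, 8, 1, 7, 6] sum 60, len 13
add 6: [0, 7, 2, 7, 2, 9, 0, 8, 1, 7, 6, 6] sum 55, len 12
Longest length seen: 14.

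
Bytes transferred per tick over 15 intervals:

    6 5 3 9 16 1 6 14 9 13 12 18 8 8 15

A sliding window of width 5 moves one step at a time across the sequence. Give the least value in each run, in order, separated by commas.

[6, 5, 3, 9, 16] → min 3
[5, 3, 9, 16, 1] → min 1
[3, 9, 16, 1, 6] → min 1
[9, 16, 1, 6, 14] → min 1
[16, 1, 6, 14, 9] → min 1
[1, 6, 14, 9, 13] → min 1
[6, 14, 9, 13, 12] → min 6
[14, 9, 13, 12, 18] → min 9
[9, 13, 12, 18, 8] → min 8
[13, 12, 18, 8, 8] → min 8
[12, 18, 8, 8, 15] → min 8

3, 1, 1, 1, 1, 1, 6, 9, 8, 8, 8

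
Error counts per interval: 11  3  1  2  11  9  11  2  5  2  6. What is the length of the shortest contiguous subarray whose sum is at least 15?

add 11: running sum 11 < 15
add 3: running sum 14 < 15
add 1: shortest ending here [11, 3, 1] sum 15, len 3
add 2: shortest ending here [11, 3, 1, 2] sum 17, len 4
add 11: shortest ending here [3, 1, 2, 11] sum 17, len 4
add 9: shortest ending here [11, 9] sum 20, len 2
add 11: shortest ending here [9, 11] sum 20, len 2
add 2: shortest ending here [9, 11, 2] sum 22, len 3
add 5: shortest ending here [11, 2, 5] sum 18, len 3
add 2: shortest ending here [11, 2, 5, 2] sum 20, len 4
add 6: shortest ending here [2, 5, 2, 6] sum 15, len 4
Shortest qualifying length: 2.

2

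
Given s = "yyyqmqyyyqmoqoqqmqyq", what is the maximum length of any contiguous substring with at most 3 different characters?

[y] 1 distinct, len 1
[y, y] 1 distinct, len 2
[y, y, y] 1 distinct, len 3
[y, y, y, q] 2 distinct, len 4
[y, y, y, q, m] 3 distinct, len 5
[y, y, y, q, m, q] 3 distinct, len 6
[y, y, y, q, m, q, y] 3 distinct, len 7
[y, y, y, q, m, q, y, y] 3 distinct, len 8
[y, y, y, q, m, q, y, y, y] 3 distinct, len 9
[y, y, y, q, m, q, y, y, y, q] 3 distinct, len 10
[y, y, y, q, m, q, y, y, y, q, m] 3 distinct, len 11
[q, m, o] 3 distinct, len 3
[q, m, o, q] 3 distinct, len 4
[q, m, o, q, o] 3 distinct, len 5
[q, m, o, q, o, q] 3 distinct, len 6
[q, m, o, q, o, q, q] 3 distinct, len 7
[q, m, o, q, o, q, q, m] 3 distinct, len 8
[q, m, o, q, o, q, q, m, q] 3 distinct, len 9
[q, q, m, q, y] 3 distinct, len 5
[q, q, m, q, y, q] 3 distinct, len 6
Longest length with ≤3 distinct: 11.

11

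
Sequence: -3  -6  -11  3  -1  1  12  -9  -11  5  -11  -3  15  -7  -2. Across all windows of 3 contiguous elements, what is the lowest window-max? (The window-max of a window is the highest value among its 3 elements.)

-3

[-3, -6, -11] → max -3
[-6, -11, 3] → max 3
[-11, 3, -1] → max 3
[3, -1, 1] → max 3
[-1, 1, 12] → max 12
[1, 12, -9] → max 12
[12, -9, -11] → max 12
[-9, -11, 5] → max 5
[-11, 5, -11] → max 5
[5, -11, -3] → max 5
[-11, -3, 15] → max 15
[-3, 15, -7] → max 15
[15, -7, -2] → max 15
Lowest of these is -3.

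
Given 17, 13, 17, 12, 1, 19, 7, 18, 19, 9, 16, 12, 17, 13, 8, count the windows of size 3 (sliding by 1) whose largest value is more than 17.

6

(17, 13, 17) → max 17
(13, 17, 12) → max 17
(17, 12, 1) → max 17
(12, 1, 19) → max 19  > 17 ✓
(1, 19, 7) → max 19  > 17 ✓
(19, 7, 18) → max 19  > 17 ✓
(7, 18, 19) → max 19  > 17 ✓
(18, 19, 9) → max 19  > 17 ✓
(19, 9, 16) → max 19  > 17 ✓
(9, 16, 12) → max 16
(16, 12, 17) → max 17
(12, 17, 13) → max 17
(17, 13, 8) → max 17
6 windows satisfy the condition.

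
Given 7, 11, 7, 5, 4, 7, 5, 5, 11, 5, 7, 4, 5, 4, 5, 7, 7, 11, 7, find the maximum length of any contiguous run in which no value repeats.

[7] len 1
[7, 11] len 2
[11, 7] len 2
[11, 7, 5] len 3
[11, 7, 5, 4] len 4
[5, 4, 7] len 3
[4, 7, 5] len 3
[5] len 1
[5, 11] len 2
[11, 5] len 2
[11, 5, 7] len 3
[11, 5, 7, 4] len 4
[7, 4, 5] len 3
[5, 4] len 2
[4, 5] len 2
[4, 5, 7] len 3
[7] len 1
[7, 11] len 2
[11, 7] len 2
Longest all-distinct length: 4.

4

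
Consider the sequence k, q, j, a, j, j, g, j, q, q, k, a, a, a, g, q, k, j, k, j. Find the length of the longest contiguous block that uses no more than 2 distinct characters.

add k: window [k] (1 distinct), len 1
add q: window [k, q] (2 distinct), len 2
add j: window [q, j] (2 distinct), len 2
add a: window [j, a] (2 distinct), len 2
add j: window [j, a, j] (2 distinct), len 3
add j: window [j, a, j, j] (2 distinct), len 4
add g: window [j, j, g] (2 distinct), len 3
add j: window [j, j, g, j] (2 distinct), len 4
add q: window [j, q] (2 distinct), len 2
add q: window [j, q, q] (2 distinct), len 3
add k: window [q, q, k] (2 distinct), len 3
add a: window [k, a] (2 distinct), len 2
add a: window [k, a, a] (2 distinct), len 3
add a: window [k, a, a, a] (2 distinct), len 4
add g: window [a, a, a, g] (2 distinct), len 4
add q: window [g, q] (2 distinct), len 2
add k: window [q, k] (2 distinct), len 2
add j: window [k, j] (2 distinct), len 2
add k: window [k, j, k] (2 distinct), len 3
add j: window [k, j, k, j] (2 distinct), len 4
Longest length with ≤2 distinct: 4.

4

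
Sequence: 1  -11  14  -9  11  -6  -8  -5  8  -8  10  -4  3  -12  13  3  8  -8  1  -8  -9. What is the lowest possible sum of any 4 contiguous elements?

-24

[1, -11, 14, -9] → sum -5
[-11, 14, -9, 11] → sum 5
[14, -9, 11, -6] → sum 10
[-9, 11, -6, -8] → sum -12
[11, -6, -8, -5] → sum -8
[-6, -8, -5, 8] → sum -11
[-8, -5, 8, -8] → sum -13
[-5, 8, -8, 10] → sum 5
[8, -8, 10, -4] → sum 6
[-8, 10, -4, 3] → sum 1
[10, -4, 3, -12] → sum -3
[-4, 3, -12, 13] → sum 0
[3, -12, 13, 3] → sum 7
[-12, 13, 3, 8] → sum 12
[13, 3, 8, -8] → sum 16
[3, 8, -8, 1] → sum 4
[8, -8, 1, -8] → sum -7
[-8, 1, -8, -9] → sum -24
Lowest of these is -24.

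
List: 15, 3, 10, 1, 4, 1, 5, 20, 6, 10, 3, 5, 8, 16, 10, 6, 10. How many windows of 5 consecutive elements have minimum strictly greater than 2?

[15, 3, 10, 1, 4] → min 1
[3, 10, 1, 4, 1] → min 1
[10, 1, 4, 1, 5] → min 1
[1, 4, 1, 5, 20] → min 1
[4, 1, 5, 20, 6] → min 1
[1, 5, 20, 6, 10] → min 1
[5, 20, 6, 10, 3] → min 3  > 2 ✓
[20, 6, 10, 3, 5] → min 3  > 2 ✓
[6, 10, 3, 5, 8] → min 3  > 2 ✓
[10, 3, 5, 8, 16] → min 3  > 2 ✓
[3, 5, 8, 16, 10] → min 3  > 2 ✓
[5, 8, 16, 10, 6] → min 5  > 2 ✓
[8, 16, 10, 6, 10] → min 6  > 2 ✓
7 windows satisfy the condition.

7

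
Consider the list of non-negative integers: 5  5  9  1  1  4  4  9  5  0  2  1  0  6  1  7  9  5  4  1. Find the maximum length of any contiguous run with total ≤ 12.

add 5: [5] sum 5, len 1
add 5: [5, 5] sum 10, len 2
add 9: [9] sum 9, len 1
add 1: [9, 1] sum 10, len 2
add 1: [9, 1, 1] sum 11, len 3
add 4: [1, 1, 4] sum 6, len 3
add 4: [1, 1, 4, 4] sum 10, len 4
add 9: [9] sum 9, len 1
add 5: [5] sum 5, len 1
add 0: [5, 0] sum 5, len 2
add 2: [5, 0, 2] sum 7, len 3
add 1: [5, 0, 2, 1] sum 8, len 4
add 0: [5, 0, 2, 1, 0] sum 8, len 5
add 6: [0, 2, 1, 0, 6] sum 9, len 5
add 1: [0, 2, 1, 0, 6, 1] sum 10, len 6
add 7: [1, 7] sum 8, len 2
add 9: [9] sum 9, len 1
add 5: [5] sum 5, len 1
add 4: [5, 4] sum 9, len 2
add 1: [5, 4, 1] sum 10, len 3
Longest length seen: 6.

6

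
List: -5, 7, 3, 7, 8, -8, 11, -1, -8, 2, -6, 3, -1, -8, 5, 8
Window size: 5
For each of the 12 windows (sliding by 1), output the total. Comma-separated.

20, 17, 21, 17, 2, -4, -2, -10, -10, -10, -7, 7

-5 7 3 7 8 → sum 20
7 3 7 8 -8 → sum 17
3 7 8 -8 11 → sum 21
7 8 -8 11 -1 → sum 17
8 -8 11 -1 -8 → sum 2
-8 11 -1 -8 2 → sum -4
11 -1 -8 2 -6 → sum -2
-1 -8 2 -6 3 → sum -10
-8 2 -6 3 -1 → sum -10
2 -6 3 -1 -8 → sum -10
-6 3 -1 -8 5 → sum -7
3 -1 -8 5 8 → sum 7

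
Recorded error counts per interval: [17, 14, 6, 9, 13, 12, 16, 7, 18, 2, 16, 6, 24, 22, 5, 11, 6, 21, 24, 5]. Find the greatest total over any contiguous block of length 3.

52

[17, 14, 6] → sum 37
[14, 6, 9] → sum 29
[6, 9, 13] → sum 28
[9, 13, 12] → sum 34
[13, 12, 16] → sum 41
[12, 16, 7] → sum 35
[16, 7, 18] → sum 41
[7, 18, 2] → sum 27
[18, 2, 16] → sum 36
[2, 16, 6] → sum 24
[16, 6, 24] → sum 46
[6, 24, 22] → sum 52
[24, 22, 5] → sum 51
[22, 5, 11] → sum 38
[5, 11, 6] → sum 22
[11, 6, 21] → sum 38
[6, 21, 24] → sum 51
[21, 24, 5] → sum 50
Greatest of these is 52.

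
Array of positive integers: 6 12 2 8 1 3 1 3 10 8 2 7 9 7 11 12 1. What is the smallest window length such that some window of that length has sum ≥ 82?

add 6: running sum 6 < 82
add 12: running sum 18 < 82
add 2: running sum 20 < 82
add 8: running sum 28 < 82
add 1: running sum 29 < 82
add 3: running sum 32 < 82
add 1: running sum 33 < 82
add 3: running sum 36 < 82
add 10: running sum 46 < 82
add 8: running sum 54 < 82
add 2: running sum 56 < 82
add 7: running sum 63 < 82
add 9: running sum 72 < 82
add 7: running sum 79 < 82
add 11: shortest ending here [12, 2, 8, 1, 3, 1, 3, 10, 8, 2, 7, 9, 7, 11] sum 84, len 14
add 12: shortest ending here [8, 1, 3, 1, 3, 10, 8, 2, 7, 9, 7, 11, 12] sum 82, len 13
add 1: shortest ending here [8, 1, 3, 1, 3, 10, 8, 2, 7, 9, 7, 11, 12, 1] sum 83, len 14
Shortest qualifying length: 13.

13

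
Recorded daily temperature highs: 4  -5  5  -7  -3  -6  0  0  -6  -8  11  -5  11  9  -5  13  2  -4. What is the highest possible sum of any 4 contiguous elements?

28

Each size-4 window and its sum:
4 -5 5 -7 → sum -3
-5 5 -7 -3 → sum -10
5 -7 -3 -6 → sum -11
-7 -3 -6 0 → sum -16
-3 -6 0 0 → sum -9
-6 0 0 -6 → sum -12
0 0 -6 -8 → sum -14
0 -6 -8 11 → sum -3
-6 -8 11 -5 → sum -8
-8 11 -5 11 → sum 9
11 -5 11 9 → sum 26
-5 11 9 -5 → sum 10
11 9 -5 13 → sum 28
9 -5 13 2 → sum 19
-5 13 2 -4 → sum 6
Highest of these is 28.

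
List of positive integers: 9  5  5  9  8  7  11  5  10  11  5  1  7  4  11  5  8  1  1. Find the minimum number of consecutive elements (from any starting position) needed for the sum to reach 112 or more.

add 9: running sum 9 < 112
add 5: running sum 14 < 112
add 5: running sum 19 < 112
add 9: running sum 28 < 112
add 8: running sum 36 < 112
add 7: running sum 43 < 112
add 11: running sum 54 < 112
add 5: running sum 59 < 112
add 10: running sum 69 < 112
add 11: running sum 80 < 112
add 5: running sum 85 < 112
add 1: running sum 86 < 112
add 7: running sum 93 < 112
add 4: running sum 97 < 112
add 11: running sum 108 < 112
end 15: [9, 5, 5, 9, 8, 7, 11, 5, 10, 11, 5, 1, 7, 4, 11, 5] sum 113, len 16
end 16: [5, 5, 9, 8, 7, 11, 5, 10, 11, 5, 1, 7, 4, 11, 5, 8] sum 112, len 16
end 17: [5, 5, 9, 8, 7, 11, 5, 10, 11, 5, 1, 7, 4, 11, 5, 8, 1] sum 113, len 17
end 18: [5, 5, 9, 8, 7, 11, 5, 10, 11, 5, 1, 7, 4, 11, 5, 8, 1, 1] sum 114, len 18
Shortest qualifying length: 16.

16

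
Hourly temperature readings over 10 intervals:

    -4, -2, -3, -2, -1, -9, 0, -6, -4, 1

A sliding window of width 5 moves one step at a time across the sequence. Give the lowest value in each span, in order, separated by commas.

-4, -9, -9, -9, -9, -9

-4 -2 -3 -2 -1 → min -4
-2 -3 -2 -1 -9 → min -9
-3 -2 -1 -9 0 → min -9
-2 -1 -9 0 -6 → min -9
-1 -9 0 -6 -4 → min -9
-9 0 -6 -4 1 → min -9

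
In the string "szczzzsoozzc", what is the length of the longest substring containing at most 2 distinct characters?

Extend right; when distinct count exceeds 2, shrink from the left:
[s] 1 distinct, len 1
[s, z] 2 distinct, len 2
[z, c] 2 distinct, len 2
[z, c, z] 2 distinct, len 3
[z, c, z, z] 2 distinct, len 4
[z, c, z, z, z] 2 distinct, len 5
[z, z, z, s] 2 distinct, len 4
[s, o] 2 distinct, len 2
[s, o, o] 2 distinct, len 3
[o, o, z] 2 distinct, len 3
[o, o, z, z] 2 distinct, len 4
[z, z, c] 2 distinct, len 3
Longest length with ≤2 distinct: 5.

5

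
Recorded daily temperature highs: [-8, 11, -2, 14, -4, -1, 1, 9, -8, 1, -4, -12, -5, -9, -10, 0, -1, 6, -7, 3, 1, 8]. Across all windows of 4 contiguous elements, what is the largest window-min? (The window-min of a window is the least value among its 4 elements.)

[-8, 11, -2, 14] → min -8
[11, -2, 14, -4] → min -4
[-2, 14, -4, -1] → min -4
[14, -4, -1, 1] → min -4
[-4, -1, 1, 9] → min -4
[-1, 1, 9, -8] → min -8
[1, 9, -8, 1] → min -8
[9, -8, 1, -4] → min -8
[-8, 1, -4, -12] → min -12
[1, -4, -12, -5] → min -12
[-4, -12, -5, -9] → min -12
[-12, -5, -9, -10] → min -12
[-5, -9, -10, 0] → min -10
[-9, -10, 0, -1] → min -10
[-10, 0, -1, 6] → min -10
[0, -1, 6, -7] → min -7
[-1, 6, -7, 3] → min -7
[6, -7, 3, 1] → min -7
[-7, 3, 1, 8] → min -7
Largest of these is -4.

-4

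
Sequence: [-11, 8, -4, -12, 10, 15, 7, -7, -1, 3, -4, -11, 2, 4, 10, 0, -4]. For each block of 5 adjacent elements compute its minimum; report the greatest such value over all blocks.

-4

-11 8 -4 -12 10 → min -12
8 -4 -12 10 15 → min -12
-4 -12 10 15 7 → min -12
-12 10 15 7 -7 → min -12
10 15 7 -7 -1 → min -7
15 7 -7 -1 3 → min -7
7 -7 -1 3 -4 → min -7
-7 -1 3 -4 -11 → min -11
-1 3 -4 -11 2 → min -11
3 -4 -11 2 4 → min -11
-4 -11 2 4 10 → min -11
-11 2 4 10 0 → min -11
2 4 10 0 -4 → min -4
Greatest of these is -4.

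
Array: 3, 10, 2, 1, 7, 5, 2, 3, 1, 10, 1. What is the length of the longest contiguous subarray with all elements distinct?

[3] len 1
[3, 10] len 2
[3, 10, 2] len 3
[3, 10, 2, 1] len 4
[3, 10, 2, 1, 7] len 5
[3, 10, 2, 1, 7, 5] len 6
[1, 7, 5, 2] len 4
[1, 7, 5, 2, 3] len 5
[7, 5, 2, 3, 1] len 5
[7, 5, 2, 3, 1, 10] len 6
[10, 1] len 2
Longest all-distinct length: 6.

6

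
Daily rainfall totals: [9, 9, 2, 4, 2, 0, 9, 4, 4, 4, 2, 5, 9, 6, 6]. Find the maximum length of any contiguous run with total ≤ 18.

Extend to the right; shrink from the left whenever the sum exceeds 18:
[9] sum 9 len 1
[9, 9] sum 18 len 2
[9, 2] sum 11 len 2
[9, 2, 4] sum 15 len 3
[9, 2, 4, 2] sum 17 len 4
[9, 2, 4, 2, 0] sum 17 len 5
[2, 4, 2, 0, 9] sum 17 len 5
[2, 0, 9, 4] sum 15 len 4
[0, 9, 4, 4] sum 17 len 4
[4, 4, 4] sum 12 len 3
[4, 4, 4, 2] sum 14 len 4
[4, 4, 2, 5] sum 15 len 4
[2, 5, 9] sum 16 len 3
[9, 6] sum 15 len 2
[6, 6] sum 12 len 2
Longest length seen: 5.

5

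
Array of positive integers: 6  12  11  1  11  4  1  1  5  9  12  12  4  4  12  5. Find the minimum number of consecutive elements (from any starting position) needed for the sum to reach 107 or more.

16

Extend right; whenever the sum reaches 107, record the length and shrink from the left:
add 6: running sum 6 < 107
add 12: running sum 18 < 107
add 11: running sum 29 < 107
add 1: running sum 30 < 107
add 11: running sum 41 < 107
add 4: running sum 45 < 107
add 1: running sum 46 < 107
add 1: running sum 47 < 107
add 5: running sum 52 < 107
add 9: running sum 61 < 107
add 12: running sum 73 < 107
add 12: running sum 85 < 107
add 4: running sum 89 < 107
add 4: running sum 93 < 107
add 12: running sum 105 < 107
add 5: shortest ending here [6, 12, 11, 1, 11, 4, 1, 1, 5, 9, 12, 12, 4, 4, 12, 5] sum 110, len 16
Shortest qualifying length: 16.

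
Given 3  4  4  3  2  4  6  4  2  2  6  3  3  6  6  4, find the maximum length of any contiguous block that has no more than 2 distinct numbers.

5

add 3: window [3] (1 distinct), len 1
add 4: window [3, 4] (2 distinct), len 2
add 4: window [3, 4, 4] (2 distinct), len 3
add 3: window [3, 4, 4, 3] (2 distinct), len 4
add 2: window [3, 2] (2 distinct), len 2
add 4: window [2, 4] (2 distinct), len 2
add 6: window [4, 6] (2 distinct), len 2
add 4: window [4, 6, 4] (2 distinct), len 3
add 2: window [4, 2] (2 distinct), len 2
add 2: window [4, 2, 2] (2 distinct), len 3
add 6: window [2, 2, 6] (2 distinct), len 3
add 3: window [6, 3] (2 distinct), len 2
add 3: window [6, 3, 3] (2 distinct), len 3
add 6: window [6, 3, 3, 6] (2 distinct), len 4
add 6: window [6, 3, 3, 6, 6] (2 distinct), len 5
add 4: window [6, 6, 4] (2 distinct), len 3
Longest length with ≤2 distinct: 5.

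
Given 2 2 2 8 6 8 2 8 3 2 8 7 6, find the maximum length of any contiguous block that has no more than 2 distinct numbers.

add 2: window [2] (1 distinct), len 1
add 2: window [2, 2] (1 distinct), len 2
add 2: window [2, 2, 2] (1 distinct), len 3
add 8: window [2, 2, 2, 8] (2 distinct), len 4
add 6: window [8, 6] (2 distinct), len 2
add 8: window [8, 6, 8] (2 distinct), len 3
add 2: window [8, 2] (2 distinct), len 2
add 8: window [8, 2, 8] (2 distinct), len 3
add 3: window [8, 3] (2 distinct), len 2
add 2: window [3, 2] (2 distinct), len 2
add 8: window [2, 8] (2 distinct), len 2
add 7: window [8, 7] (2 distinct), len 2
add 6: window [7, 6] (2 distinct), len 2
Longest length with ≤2 distinct: 4.

4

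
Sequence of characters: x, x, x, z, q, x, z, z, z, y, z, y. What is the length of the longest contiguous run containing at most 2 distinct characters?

add x: window [x] (1 distinct), len 1
add x: window [x, x] (1 distinct), len 2
add x: window [x, x, x] (1 distinct), len 3
add z: window [x, x, x, z] (2 distinct), len 4
add q: window [z, q] (2 distinct), len 2
add x: window [q, x] (2 distinct), len 2
add z: window [x, z] (2 distinct), len 2
add z: window [x, z, z] (2 distinct), len 3
add z: window [x, z, z, z] (2 distinct), len 4
add y: window [z, z, z, y] (2 distinct), len 4
add z: window [z, z, z, y, z] (2 distinct), len 5
add y: window [z, z, z, y, z, y] (2 distinct), len 6
Longest length with ≤2 distinct: 6.

6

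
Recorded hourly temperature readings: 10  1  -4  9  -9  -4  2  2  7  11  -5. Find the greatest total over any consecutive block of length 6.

(10, 1, -4, 9, -9, -4) → sum 3
(1, -4, 9, -9, -4, 2) → sum -5
(-4, 9, -9, -4, 2, 2) → sum -4
(9, -9, -4, 2, 2, 7) → sum 7
(-9, -4, 2, 2, 7, 11) → sum 9
(-4, 2, 2, 7, 11, -5) → sum 13
Greatest of these is 13.

13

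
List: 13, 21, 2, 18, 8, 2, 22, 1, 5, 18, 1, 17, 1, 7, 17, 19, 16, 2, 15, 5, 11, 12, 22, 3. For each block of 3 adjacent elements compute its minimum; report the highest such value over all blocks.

16

(13, 21, 2) → min 2
(21, 2, 18) → min 2
(2, 18, 8) → min 2
(18, 8, 2) → min 2
(8, 2, 22) → min 2
(2, 22, 1) → min 1
(22, 1, 5) → min 1
(1, 5, 18) → min 1
(5, 18, 1) → min 1
(18, 1, 17) → min 1
(1, 17, 1) → min 1
(17, 1, 7) → min 1
(1, 7, 17) → min 1
(7, 17, 19) → min 7
(17, 19, 16) → min 16
(19, 16, 2) → min 2
(16, 2, 15) → min 2
(2, 15, 5) → min 2
(15, 5, 11) → min 5
(5, 11, 12) → min 5
(11, 12, 22) → min 11
(12, 22, 3) → min 3
Highest of these is 16.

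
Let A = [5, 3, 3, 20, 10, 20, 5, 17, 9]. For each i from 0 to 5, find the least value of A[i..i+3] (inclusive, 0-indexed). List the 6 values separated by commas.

Sliding a size-4 window across the 9 values:
5 3 3 20 → min 3
3 3 20 10 → min 3
3 20 10 20 → min 3
20 10 20 5 → min 5
10 20 5 17 → min 5
20 5 17 9 → min 5

3, 3, 3, 5, 5, 5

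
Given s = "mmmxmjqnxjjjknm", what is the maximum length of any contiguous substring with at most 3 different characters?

6

add m: window [m] (1 distinct), len 1
add m: window [m, m] (1 distinct), len 2
add m: window [m, m, m] (1 distinct), len 3
add x: window [m, m, m, x] (2 distinct), len 4
add m: window [m, m, m, x, m] (2 distinct), len 5
add j: window [m, m, m, x, m, j] (3 distinct), len 6
add q: window [m, j, q] (3 distinct), len 3
add n: window [j, q, n] (3 distinct), len 3
add x: window [q, n, x] (3 distinct), len 3
add j: window [n, x, j] (3 distinct), len 3
add j: window [n, x, j, j] (3 distinct), len 4
add j: window [n, x, j, j, j] (3 distinct), len 5
add k: window [x, j, j, j, k] (3 distinct), len 5
add n: window [j, j, j, k, n] (3 distinct), len 5
add m: window [k, n, m] (3 distinct), len 3
Longest length with ≤3 distinct: 6.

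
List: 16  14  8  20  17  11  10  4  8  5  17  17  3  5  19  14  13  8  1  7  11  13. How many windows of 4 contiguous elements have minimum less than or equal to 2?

4

16 14 8 20 → min 8
14 8 20 17 → min 8
8 20 17 11 → min 8
20 17 11 10 → min 10
17 11 10 4 → min 4
11 10 4 8 → min 4
10 4 8 5 → min 4
4 8 5 17 → min 4
8 5 17 17 → min 5
5 17 17 3 → min 3
17 17 3 5 → min 3
17 3 5 19 → min 3
3 5 19 14 → min 3
5 19 14 13 → min 5
19 14 13 8 → min 8
14 13 8 1 → min 1  ≤ 2 ✓
13 8 1 7 → min 1  ≤ 2 ✓
8 1 7 11 → min 1  ≤ 2 ✓
1 7 11 13 → min 1  ≤ 2 ✓
4 windows satisfy the condition.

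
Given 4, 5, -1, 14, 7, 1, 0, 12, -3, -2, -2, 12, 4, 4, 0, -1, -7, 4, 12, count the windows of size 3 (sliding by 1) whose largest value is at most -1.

1

[4, 5, -1] → max 5
[5, -1, 14] → max 14
[-1, 14, 7] → max 14
[14, 7, 1] → max 14
[7, 1, 0] → max 7
[1, 0, 12] → max 12
[0, 12, -3] → max 12
[12, -3, -2] → max 12
[-3, -2, -2] → max -2  ≤ -1 ✓
[-2, -2, 12] → max 12
[-2, 12, 4] → max 12
[12, 4, 4] → max 12
[4, 4, 0] → max 4
[4, 0, -1] → max 4
[0, -1, -7] → max 0
[-1, -7, 4] → max 4
[-7, 4, 12] → max 12
1 window satisfy the condition.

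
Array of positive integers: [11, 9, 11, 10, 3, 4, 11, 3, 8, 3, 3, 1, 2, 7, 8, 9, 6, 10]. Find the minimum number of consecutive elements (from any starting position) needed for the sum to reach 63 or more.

9

add 11: running sum 11 < 63
add 9: running sum 20 < 63
add 11: running sum 31 < 63
add 10: running sum 41 < 63
add 3: running sum 44 < 63
add 4: running sum 48 < 63
add 11: running sum 59 < 63
add 3: running sum 62 < 63
end 8: [11, 9, 11, 10, 3, 4, 11, 3, 8] sum 70, len 9
end 9: [11, 9, 11, 10, 3, 4, 11, 3, 8, 3] sum 73, len 10
end 10: [9, 11, 10, 3, 4, 11, 3, 8, 3, 3] sum 65, len 10
end 11: [9, 11, 10, 3, 4, 11, 3, 8, 3, 3, 1] sum 66, len 11
end 12: [9, 11, 10, 3, 4, 11, 3, 8, 3, 3, 1, 2] sum 68, len 12
end 13: [11, 10, 3, 4, 11, 3, 8, 3, 3, 1, 2, 7] sum 66, len 12
end 14: [10, 3, 4, 11, 3, 8, 3, 3, 1, 2, 7, 8] sum 63, len 12
end 15: [10, 3, 4, 11, 3, 8, 3, 3, 1, 2, 7, 8, 9] sum 72, len 13
end 16: [4, 11, 3, 8, 3, 3, 1, 2, 7, 8, 9, 6] sum 65, len 12
end 17: [11, 3, 8, 3, 3, 1, 2, 7, 8, 9, 6, 10] sum 71, len 12
Shortest qualifying length: 9.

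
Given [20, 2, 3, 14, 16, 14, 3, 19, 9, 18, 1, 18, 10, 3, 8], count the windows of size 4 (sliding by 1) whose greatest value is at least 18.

9

[20, 2, 3, 14] → max 20  ≥ 18 ✓
[2, 3, 14, 16] → max 16
[3, 14, 16, 14] → max 16
[14, 16, 14, 3] → max 16
[16, 14, 3, 19] → max 19  ≥ 18 ✓
[14, 3, 19, 9] → max 19  ≥ 18 ✓
[3, 19, 9, 18] → max 19  ≥ 18 ✓
[19, 9, 18, 1] → max 19  ≥ 18 ✓
[9, 18, 1, 18] → max 18  ≥ 18 ✓
[18, 1, 18, 10] → max 18  ≥ 18 ✓
[1, 18, 10, 3] → max 18  ≥ 18 ✓
[18, 10, 3, 8] → max 18  ≥ 18 ✓
9 windows satisfy the condition.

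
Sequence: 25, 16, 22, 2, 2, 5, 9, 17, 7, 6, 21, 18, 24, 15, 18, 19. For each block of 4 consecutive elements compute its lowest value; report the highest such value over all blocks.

15

[25, 16, 22, 2] → min 2
[16, 22, 2, 2] → min 2
[22, 2, 2, 5] → min 2
[2, 2, 5, 9] → min 2
[2, 5, 9, 17] → min 2
[5, 9, 17, 7] → min 5
[9, 17, 7, 6] → min 6
[17, 7, 6, 21] → min 6
[7, 6, 21, 18] → min 6
[6, 21, 18, 24] → min 6
[21, 18, 24, 15] → min 15
[18, 24, 15, 18] → min 15
[24, 15, 18, 19] → min 15
Highest of these is 15.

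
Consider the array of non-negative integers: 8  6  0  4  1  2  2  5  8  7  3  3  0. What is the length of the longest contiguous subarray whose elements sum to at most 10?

5

[8] sum 8 len 1
[6] sum 6 len 1
[6, 0] sum 6 len 2
[6, 0, 4] sum 10 len 3
[0, 4, 1] sum 5 len 3
[0, 4, 1, 2] sum 7 len 4
[0, 4, 1, 2, 2] sum 9 len 5
[1, 2, 2, 5] sum 10 len 4
[8] sum 8 len 1
[7] sum 7 len 1
[7, 3] sum 10 len 2
[3, 3] sum 6 len 2
[3, 3, 0] sum 6 len 3
Longest length seen: 5.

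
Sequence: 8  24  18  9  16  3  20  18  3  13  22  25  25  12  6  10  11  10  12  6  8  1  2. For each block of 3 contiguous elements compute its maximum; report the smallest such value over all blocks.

[8, 24, 18] → max 24
[24, 18, 9] → max 24
[18, 9, 16] → max 18
[9, 16, 3] → max 16
[16, 3, 20] → max 20
[3, 20, 18] → max 20
[20, 18, 3] → max 20
[18, 3, 13] → max 18
[3, 13, 22] → max 22
[13, 22, 25] → max 25
[22, 25, 25] → max 25
[25, 25, 12] → max 25
[25, 12, 6] → max 25
[12, 6, 10] → max 12
[6, 10, 11] → max 11
[10, 11, 10] → max 11
[11, 10, 12] → max 12
[10, 12, 6] → max 12
[12, 6, 8] → max 12
[6, 8, 1] → max 8
[8, 1, 2] → max 8
Smallest of these is 8.

8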